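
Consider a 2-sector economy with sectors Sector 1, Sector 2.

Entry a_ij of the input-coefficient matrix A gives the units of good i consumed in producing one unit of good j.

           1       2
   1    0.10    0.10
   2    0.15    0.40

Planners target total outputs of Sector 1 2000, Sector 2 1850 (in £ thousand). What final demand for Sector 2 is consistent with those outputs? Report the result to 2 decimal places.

d_2 = 810.00

I − A =
  [   0.90    -0.10]
  [  -0.15     0.60]
d = (I − A) x:
  d_1 = (+0.90)·2000 + (-0.10)·1850 = 1615.00
  d_2 = (-0.15)·2000 + (+0.60)·1850 = 810.00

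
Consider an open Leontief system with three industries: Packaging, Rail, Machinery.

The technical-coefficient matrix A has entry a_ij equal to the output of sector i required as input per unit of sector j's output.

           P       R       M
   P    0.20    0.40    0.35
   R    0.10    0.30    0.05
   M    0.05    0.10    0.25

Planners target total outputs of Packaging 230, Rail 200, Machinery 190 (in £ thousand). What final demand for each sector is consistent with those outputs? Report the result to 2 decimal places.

I − A =
  [   0.80    -0.40    -0.35]
  [  -0.10     0.70    -0.05]
  [  -0.05    -0.10     0.75]
d = (I − A) x:
  d_P = (+0.80)·230 + (-0.40)·200 + (-0.35)·190 = 37.50
  d_R = (-0.10)·230 + (+0.70)·200 + (-0.05)·190 = 107.50
  d_M = (-0.05)·230 + (-0.10)·200 + (+0.75)·190 = 111.00

d_P = 37.50, d_R = 107.50, d_M = 111.00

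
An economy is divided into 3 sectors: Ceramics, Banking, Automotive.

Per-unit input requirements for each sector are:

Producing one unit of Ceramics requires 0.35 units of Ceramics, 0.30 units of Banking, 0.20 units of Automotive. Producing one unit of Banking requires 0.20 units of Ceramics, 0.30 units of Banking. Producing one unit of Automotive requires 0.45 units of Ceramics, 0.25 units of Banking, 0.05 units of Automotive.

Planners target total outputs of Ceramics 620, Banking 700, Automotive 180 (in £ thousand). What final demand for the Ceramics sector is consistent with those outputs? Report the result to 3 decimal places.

I − A =
  [   0.65    -0.20    -0.45]
  [  -0.30     0.70    -0.25]
  [  -0.20     0.00     0.95]
d = (I − A) x:
  d_C = (+0.65)·620 + (-0.20)·700 + (-0.45)·180 = 182.000
  d_B = (-0.30)·620 + (+0.70)·700 + (-0.25)·180 = 259.000
  d_A = (-0.20)·620 + (+0.00)·700 + (+0.95)·180 = 47.000

d_C = 182.000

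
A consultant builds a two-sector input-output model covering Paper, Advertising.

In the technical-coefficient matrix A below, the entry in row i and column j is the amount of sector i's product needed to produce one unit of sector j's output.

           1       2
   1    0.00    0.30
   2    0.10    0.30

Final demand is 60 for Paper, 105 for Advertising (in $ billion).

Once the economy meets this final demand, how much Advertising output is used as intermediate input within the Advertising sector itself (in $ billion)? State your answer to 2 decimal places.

z_22 = 49.70

I − A =
  [   1.00    -0.30]
  [  -0.10     0.70]
det(I−A) = (1.00)(0.70) − (-0.30)(-0.10) = 0.6700
adj(I−A) = [[0.70, 0.30], [0.10, 1.00]]
(I − A)⁻¹ = adj(I−A) / det(I−A) ≈
  [   1.0448     0.4478]
  [   0.1493     1.4925]
First solve x = (I − A)⁻¹ d = adj(I−A)·d / det(I−A); in particular x_2 = (0.10·60 + 1.00·105) / 0.6700 = 111.00 / 0.6700 ≈ 165.6716.
Intermediate flow from 2 to 2: z_22 = a_22 · x_2 = 0.30 × 111.00 / 0.6700 = 33.30 / 0.6700 ≈ 49.70.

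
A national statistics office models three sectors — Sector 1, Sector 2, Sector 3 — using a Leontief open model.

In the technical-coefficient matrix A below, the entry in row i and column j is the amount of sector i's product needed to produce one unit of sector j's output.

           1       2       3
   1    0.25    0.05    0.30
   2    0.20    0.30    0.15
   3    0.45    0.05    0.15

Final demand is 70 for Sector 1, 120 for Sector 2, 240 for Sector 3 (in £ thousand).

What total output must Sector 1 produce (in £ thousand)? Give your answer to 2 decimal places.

I − A =
  [   0.75    -0.05    -0.30]
  [  -0.20     0.70    -0.15]
  [  -0.45    -0.05     0.85]
Cofactors of I−A, C_ij = (−1)^(i+j)·(minor ij) (rows/columns in the sector order above):
  C_11 = (0.70)(0.85) − (-0.15)(-0.05) = 0.5875
  C_12 = −[(-0.20)(0.85) − (-0.15)(-0.45)] = 0.2375
  C_13 = (-0.20)(-0.05) − (0.70)(-0.45) = 0.3250
  C_21 = −[(-0.05)(0.85) − (-0.30)(-0.05)] = 0.0575
  C_22 = (0.75)(0.85) − (-0.30)(-0.45) = 0.5025
  C_23 = −[(0.75)(-0.05) − (-0.05)(-0.45)] = 0.0600
  C_31 = (-0.05)(-0.15) − (-0.30)(0.70) = 0.2175
  C_32 = −[(0.75)(-0.15) − (-0.30)(-0.20)] = 0.1725
  C_33 = (0.75)(0.70) − (-0.05)(-0.20) = 0.5150
det(I−A) = Σ_j (I−A)_1j·C_1j = (0.75)(0.5875) + (-0.05)(0.2375) + (-0.30)(0.3250) = 0.33125
adj(I−A) = Cᵀ =
  [ 0.5875   0.0575   0.2175]
  [ 0.2375   0.5025   0.1725]
  [ 0.3250   0.0600   0.5150]
(I − A)⁻¹ = adj(I−A) / det(I−A) ≈
  [   1.7736     0.1736     0.6566]
  [   0.7170     1.5170     0.5208]
  [   0.9811     0.1811     1.5547]
x = (I − A)⁻¹ d = adj(I−A)·d / det(I−A), with det(I−A) = 0.33125:
  x_1 = (0.5875·70 + 0.0575·120 + 0.2175·240) / 0.33125 = 100.225 / 0.33125 ≈ 302.57
  x_2 = (0.2375·70 + 0.5025·120 + 0.1725·240) / 0.33125 = 118.325 / 0.33125 ≈ 357.21
  x_3 = (0.3250·70 + 0.0600·120 + 0.5150·240) / 0.33125 = 153.55 / 0.33125 ≈ 463.55

x_1 = 302.57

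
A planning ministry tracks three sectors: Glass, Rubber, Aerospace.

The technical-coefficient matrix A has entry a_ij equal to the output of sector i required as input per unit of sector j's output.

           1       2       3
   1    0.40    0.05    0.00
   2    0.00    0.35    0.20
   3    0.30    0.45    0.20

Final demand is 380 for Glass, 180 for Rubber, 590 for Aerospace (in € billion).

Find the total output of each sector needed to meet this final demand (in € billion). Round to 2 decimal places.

I − A =
  [   0.60    -0.05     0.00]
  [   0.00     0.65    -0.20]
  [  -0.30    -0.45     0.80]
Cofactors of I−A, C_ij = (−1)^(i+j)·(minor ij) (rows/columns in the sector order above):
  C_11 = (0.65)(0.80) − (-0.20)(-0.45) = 0.4300
  C_12 = −[(0.00)(0.80) − (-0.20)(-0.30)] = 0.0600
  C_13 = (0.00)(-0.45) − (0.65)(-0.30) = 0.1950
  C_21 = −[(-0.05)(0.80) − (0.00)(-0.45)] = 0.0400
  C_22 = (0.60)(0.80) − (0.00)(-0.30) = 0.4800
  C_23 = −[(0.60)(-0.45) − (-0.05)(-0.30)] = 0.2850
  C_31 = (-0.05)(-0.20) − (0.00)(0.65) = 0.0100
  C_32 = −[(0.60)(-0.20) − (0.00)(0.00)] = 0.1200
  C_33 = (0.60)(0.65) − (-0.05)(0.00) = 0.3900
det(I−A) = Σ_j (I−A)_1j·C_1j = (0.60)(0.4300) + (-0.05)(0.0600) + (0.00)(0.1950) = 0.2550
adj(I−A) = Cᵀ =
  [ 0.4300   0.0400   0.0100]
  [ 0.0600   0.4800   0.1200]
  [ 0.1950   0.2850   0.3900]
(I − A)⁻¹ = adj(I−A) / det(I−A) ≈
  [   1.6863     0.1569     0.0392]
  [   0.2353     1.8824     0.4706]
  [   0.7647     1.1176     1.5294]
x = (I − A)⁻¹ d = adj(I−A)·d / det(I−A), with det(I−A) = 0.2550:
  x_1 = (0.4300·380 + 0.0400·180 + 0.0100·590) / 0.2550 = 176.50 / 0.2550 ≈ 692.16
  x_2 = (0.0600·380 + 0.4800·180 + 0.1200·590) / 0.2550 = 180.00 / 0.2550 ≈ 705.88
  x_3 = (0.1950·380 + 0.2850·180 + 0.3900·590) / 0.2550 = 355.50 / 0.2550 ≈ 1394.12

x_1 = 692.16, x_2 = 705.88, x_3 = 1394.12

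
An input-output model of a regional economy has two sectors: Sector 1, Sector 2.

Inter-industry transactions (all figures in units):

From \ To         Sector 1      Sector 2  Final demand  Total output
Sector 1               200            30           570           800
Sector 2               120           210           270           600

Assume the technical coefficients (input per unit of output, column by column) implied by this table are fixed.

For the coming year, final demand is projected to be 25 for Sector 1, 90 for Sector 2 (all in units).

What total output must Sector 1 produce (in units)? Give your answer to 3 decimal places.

Technical coefficients a_ij = z_ij / X_j:
  a_11 = 200/800 = 0.25, a_21 = 120/800 = 0.15
  a_12 = 30/600 = 0.05, a_22 = 210/600 = 0.35
I − A =
  [   0.75    -0.05]
  [  -0.15     0.65]
det(I−A) = (0.75)(0.65) − (-0.05)(-0.15) = 0.4800
adj(I−A) = [[0.65, 0.05], [0.15, 0.75]]
(I − A)⁻¹ = adj(I−A) / det(I−A) ≈
  [   1.3542     0.1042]
  [   0.3125     1.5625]
x = (I − A)⁻¹ d = adj(I−A)·d / det(I−A), with det(I−A) = 0.4800:
  x_1 = (0.65·25 + 0.05·90) / 0.4800 = 20.75 / 0.4800 ≈ 43.229
  x_2 = (0.15·25 + 0.75·90) / 0.4800 = 71.25 / 0.4800 ≈ 148.438

x_1 = 43.229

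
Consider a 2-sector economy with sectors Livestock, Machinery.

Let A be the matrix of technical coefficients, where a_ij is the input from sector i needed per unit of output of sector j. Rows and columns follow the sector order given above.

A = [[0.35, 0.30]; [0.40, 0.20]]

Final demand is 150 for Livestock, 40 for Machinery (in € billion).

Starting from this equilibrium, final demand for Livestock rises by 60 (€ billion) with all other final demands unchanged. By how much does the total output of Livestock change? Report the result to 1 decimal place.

Δx_L = 120.0

I − A =
  [   0.65    -0.30]
  [  -0.40     0.80]
det(I−A) = (0.65)(0.80) − (-0.30)(-0.40) = 0.4000
adj(I−A) = [[0.80, 0.30], [0.40, 0.65]]
(I − A)⁻¹ = adj(I−A) / det(I−A) ≈
  [   2.0000     0.7500]
  [   1.0000     1.6250]
Δx = (I − A)⁻¹ Δd with Δd having +60 in the Livestock component and 0 elsewhere.
So Δx_L = L_LL · (+60), where L_LL = adj(I−A)_LL / det(I−A) = 0.80 / 0.4000.
Δx_L = 0.80 × (+60) / 0.4000 = 48.00 / 0.4000 = 120.0.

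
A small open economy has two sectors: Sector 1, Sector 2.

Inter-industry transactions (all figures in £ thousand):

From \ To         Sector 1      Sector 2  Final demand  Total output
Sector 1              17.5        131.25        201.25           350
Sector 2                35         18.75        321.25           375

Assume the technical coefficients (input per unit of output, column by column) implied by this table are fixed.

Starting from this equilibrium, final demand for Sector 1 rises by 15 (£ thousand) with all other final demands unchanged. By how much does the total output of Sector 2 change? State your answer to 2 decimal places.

Technical coefficients a_ij = z_ij / X_j:
  a_11 = 17.5/350 = 0.05, a_21 = 35/350 = 0.10
  a_12 = 131.25/375 = 0.35, a_22 = 18.75/375 = 0.05
I − A =
  [   0.95    -0.35]
  [  -0.10     0.95]
det(I−A) = (0.95)(0.95) − (-0.35)(-0.10) = 0.8675
adj(I−A) = [[0.95, 0.35], [0.10, 0.95]]
(I − A)⁻¹ = adj(I−A) / det(I−A) ≈
  [   1.0951     0.4035]
  [   0.1153     1.0951]
Δx = (I − A)⁻¹ Δd with Δd having +15 in the Sector 1 component and 0 elsewhere.
So Δx_2 = L_21 · (+15), where L_21 = adj(I−A)_21 / det(I−A) = 0.10 / 0.8675.
Δx_2 = 0.10 × (+15) / 0.8675 = 1.50 / 0.8675 ≈ 1.73.

Δx_2 = 1.73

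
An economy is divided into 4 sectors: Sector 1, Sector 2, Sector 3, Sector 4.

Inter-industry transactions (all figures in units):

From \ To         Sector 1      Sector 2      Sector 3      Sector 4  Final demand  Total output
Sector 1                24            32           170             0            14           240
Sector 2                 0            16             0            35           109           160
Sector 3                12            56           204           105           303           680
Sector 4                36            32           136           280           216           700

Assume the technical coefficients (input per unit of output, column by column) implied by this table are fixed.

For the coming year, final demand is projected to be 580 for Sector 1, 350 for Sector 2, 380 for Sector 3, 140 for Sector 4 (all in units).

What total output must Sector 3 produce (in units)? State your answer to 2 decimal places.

Technical coefficients a_ij = z_ij / X_j:
  a_11 = 24/240 = 0.10, a_21 = 0/240 = 0.00, a_31 = 12/240 = 0.05, a_41 = 36/240 = 0.15
  a_12 = 32/160 = 0.20, a_22 = 16/160 = 0.10, a_32 = 56/160 = 0.35, a_42 = 32/160 = 0.20
  a_13 = 170/680 = 0.25, a_23 = 0/680 = 0.00, a_33 = 204/680 = 0.30, a_43 = 136/680 = 0.20
  a_14 = 0/700 = 0.00, a_24 = 35/700 = 0.05, a_34 = 105/700 = 0.15, a_44 = 280/700 = 0.40
I − A =
  [   0.90    -0.20    -0.25     0.00]
  [   0.00     0.90     0.00    -0.05]
  [  -0.05    -0.35     0.70    -0.15]
  [  -0.15    -0.20    -0.20     0.60]
Compute the cofactors C_ij = (−1)^(i+j)·(3×3 minor ij) of I−A; the adjugate is their transpose:
adj(I−A) = Cᵀ =
  [ 0.340500   0.138000   0.134500   0.045125]
  [ 0.005750   0.337875   0.010875   0.030875]
  [ 0.049375   0.226500   0.475500   0.137750]
  [ 0.103500   0.222625   0.195750   0.555750]
det(I−A) = Σ_j (I−A)_1j·C_1j = (0.90)(0.340500) + (-0.20)(0.005750) + (-0.25)(0.049375) + (0.00)(0.103500) = 0.29295625
(I − A)⁻¹ = adj(I−A) / det(I−A) ≈
  [   1.1623     0.4711     0.4591     0.1540]
  [   0.0196     1.1533     0.0371     0.1054]
  [   0.1685     0.7732     1.6231     0.4702]
  [   0.3533     0.7599     0.6682     1.8970]
x = (I − A)⁻¹ d = adj(I−A)·d / det(I−A), with det(I−A) = 0.29295625:
  x_1 = (0.340500·580 + 0.138000·350 + 0.134500·380 + 0.045125·140) / 0.29295625 = 303.2175 / 0.29295625 ≈ 1035.03
  x_2 = (0.005750·580 + 0.337875·350 + 0.010875·380 + 0.030875·140) / 0.29295625 = 130.04625 / 0.29295625 ≈ 443.91
  x_3 = (0.049375·580 + 0.226500·350 + 0.475500·380 + 0.137750·140) / 0.29295625 = 307.8875 / 0.29295625 ≈ 1050.97
  x_4 = (0.103500·580 + 0.222625·350 + 0.195750·380 + 0.555750·140) / 0.29295625 = 290.13875 / 0.29295625 ≈ 990.38

x_3 = 1050.97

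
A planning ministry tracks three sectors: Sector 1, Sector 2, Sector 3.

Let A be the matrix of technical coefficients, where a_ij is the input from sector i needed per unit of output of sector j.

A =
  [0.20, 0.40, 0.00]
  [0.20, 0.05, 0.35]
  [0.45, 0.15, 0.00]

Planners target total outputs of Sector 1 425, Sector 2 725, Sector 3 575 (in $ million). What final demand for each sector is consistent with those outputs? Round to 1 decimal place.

I − A =
  [   0.80    -0.40     0.00]
  [  -0.20     0.95    -0.35]
  [  -0.45    -0.15     1.00]
d = (I − A) x:
  d_1 = (+0.80)·425 + (-0.40)·725 + (+0.00)·575 = 50.0
  d_2 = (-0.20)·425 + (+0.95)·725 + (-0.35)·575 = 402.5
  d_3 = (-0.45)·425 + (-0.15)·725 + (+1.00)·575 = 275.0

d_1 = 50.0, d_2 = 402.5, d_3 = 275.0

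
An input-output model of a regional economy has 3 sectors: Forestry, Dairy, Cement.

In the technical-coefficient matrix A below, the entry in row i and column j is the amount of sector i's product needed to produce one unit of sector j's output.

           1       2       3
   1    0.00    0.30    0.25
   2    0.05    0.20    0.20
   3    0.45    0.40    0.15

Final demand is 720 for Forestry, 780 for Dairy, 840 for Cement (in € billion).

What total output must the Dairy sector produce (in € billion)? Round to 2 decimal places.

I − A =
  [   1.00    -0.30    -0.25]
  [  -0.05     0.80    -0.20]
  [  -0.45    -0.40     0.85]
Cofactors of I−A, C_ij = (−1)^(i+j)·(minor ij) (rows/columns in the sector order above):
  C_11 = (0.80)(0.85) − (-0.20)(-0.40) = 0.6000
  C_12 = −[(-0.05)(0.85) − (-0.20)(-0.45)] = 0.1325
  C_13 = (-0.05)(-0.40) − (0.80)(-0.45) = 0.3800
  C_21 = −[(-0.30)(0.85) − (-0.25)(-0.40)] = 0.3550
  C_22 = (1.00)(0.85) − (-0.25)(-0.45) = 0.7375
  C_23 = −[(1.00)(-0.40) − (-0.30)(-0.45)] = 0.5350
  C_31 = (-0.30)(-0.20) − (-0.25)(0.80) = 0.2600
  C_32 = −[(1.00)(-0.20) − (-0.25)(-0.05)] = 0.2125
  C_33 = (1.00)(0.80) − (-0.30)(-0.05) = 0.7850
det(I−A) = Σ_j (I−A)_1j·C_1j = (1.00)(0.6000) + (-0.30)(0.1325) + (-0.25)(0.3800) = 0.46525
adj(I−A) = Cᵀ =
  [ 0.6000   0.3550   0.2600]
  [ 0.1325   0.7375   0.2125]
  [ 0.3800   0.5350   0.7850]
(I − A)⁻¹ = adj(I−A) / det(I−A) ≈
  [   1.2896     0.7630     0.5588]
  [   0.2848     1.5852     0.4567]
  [   0.8168     1.1499     1.6873]
x = (I − A)⁻¹ d = adj(I−A)·d / det(I−A), with det(I−A) = 0.46525:
  x_1 = (0.6000·720 + 0.3550·780 + 0.2600·840) / 0.46525 = 927.30 / 0.46525 ≈ 1993.12
  x_2 = (0.1325·720 + 0.7375·780 + 0.2125·840) / 0.46525 = 849.15 / 0.46525 ≈ 1825.15
  x_3 = (0.3800·720 + 0.5350·780 + 0.7850·840) / 0.46525 = 1350.30 / 0.46525 ≈ 2902.31

x_2 = 1825.15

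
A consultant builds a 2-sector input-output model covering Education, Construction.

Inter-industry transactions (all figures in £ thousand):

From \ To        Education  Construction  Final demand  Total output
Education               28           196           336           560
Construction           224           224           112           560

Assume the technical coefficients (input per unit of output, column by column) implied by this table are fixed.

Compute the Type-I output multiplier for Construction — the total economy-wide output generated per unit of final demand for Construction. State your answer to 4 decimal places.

Technical coefficients a_ij = z_ij / X_j:
  a_EE = 28/560 = 0.05, a_CE = 224/560 = 0.40
  a_EC = 196/560 = 0.35, a_CC = 224/560 = 0.40
I − A =
  [   0.95    -0.35]
  [  -0.40     0.60]
det(I−A) = (0.95)(0.60) − (-0.35)(-0.40) = 0.4300
adj(I−A) = [[0.60, 0.35], [0.40, 0.95]]
(I − A)⁻¹ = adj(I−A) / det(I−A) ≈
  [   1.39535     0.81395]
  [   0.93023     2.20930]
The output multiplier for sector j is the column-j sum of the Leontief inverse (I − A)⁻¹ = adj(I−A) / det(I−A).
Column C of adj(I−A): (0.35, 0.95); det(I−A) = 0.4300.
m_C = (0.35 + 0.95) / 0.4300 = 1.30 / 0.4300 ≈ 3.0233.

m_C = 3.0233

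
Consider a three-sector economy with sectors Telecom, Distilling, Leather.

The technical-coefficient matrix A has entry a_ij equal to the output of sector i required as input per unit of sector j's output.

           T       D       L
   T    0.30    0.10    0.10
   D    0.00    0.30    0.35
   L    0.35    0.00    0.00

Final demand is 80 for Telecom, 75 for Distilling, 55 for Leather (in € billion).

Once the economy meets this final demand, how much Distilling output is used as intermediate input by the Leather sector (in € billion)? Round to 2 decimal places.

z_DL = 37.97

I − A =
  [   0.70    -0.10    -0.10]
  [   0.00     0.70    -0.35]
  [  -0.35     0.00     1.00]
Cofactors of I−A, C_ij = (−1)^(i+j)·(minor ij) (rows/columns in the sector order above):
  C_11 = (0.70)(1.00) − (-0.35)(0.00) = 0.7000
  C_12 = −[(0.00)(1.00) − (-0.35)(-0.35)] = 0.1225
  C_13 = (0.00)(0.00) − (0.70)(-0.35) = 0.2450
  C_21 = −[(-0.10)(1.00) − (-0.10)(0.00)] = 0.1000
  C_22 = (0.70)(1.00) − (-0.10)(-0.35) = 0.6650
  C_23 = −[(0.70)(0.00) − (-0.10)(-0.35)] = 0.0350
  C_31 = (-0.10)(-0.35) − (-0.10)(0.70) = 0.1050
  C_32 = −[(0.70)(-0.35) − (-0.10)(0.00)] = 0.2450
  C_33 = (0.70)(0.70) − (-0.10)(0.00) = 0.4900
det(I−A) = Σ_j (I−A)_1j·C_1j = (0.70)(0.7000) + (-0.10)(0.1225) + (-0.10)(0.2450) = 0.45325
adj(I−A) = Cᵀ =
  [ 0.7000   0.1000   0.1050]
  [ 0.1225   0.6650   0.2450]
  [ 0.2450   0.0350   0.4900]
(I − A)⁻¹ = adj(I−A) / det(I−A) ≈
  [   1.5444     0.2206     0.2317]
  [   0.2703     1.4672     0.5405]
  [   0.5405     0.0772     1.0811]
First solve x = (I − A)⁻¹ d = adj(I−A)·d / det(I−A); in particular x_L = (0.2450·80 + 0.0350·75 + 0.4900·55) / 0.45325 = 49.175 / 0.45325 ≈ 108.4942.
Intermediate flow from D to L: z_DL = a_DL · x_L = 0.35 × 49.175 / 0.45325 = 17.21125 / 0.45325 ≈ 37.97.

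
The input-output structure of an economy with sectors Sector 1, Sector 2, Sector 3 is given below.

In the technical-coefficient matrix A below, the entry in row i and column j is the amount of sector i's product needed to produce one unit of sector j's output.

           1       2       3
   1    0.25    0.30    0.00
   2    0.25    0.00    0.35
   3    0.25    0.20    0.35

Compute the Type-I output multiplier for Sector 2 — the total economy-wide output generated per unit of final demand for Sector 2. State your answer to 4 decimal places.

m_2 = 2.5208

I − A =
  [   0.75    -0.30     0.00]
  [  -0.25     1.00    -0.35]
  [  -0.25    -0.20     0.65]
Cofactors of I−A, C_ij = (−1)^(i+j)·(minor ij) (rows/columns in the sector order above):
  C_11 = (1.00)(0.65) − (-0.35)(-0.20) = 0.5800
  C_12 = −[(-0.25)(0.65) − (-0.35)(-0.25)] = 0.2500
  C_13 = (-0.25)(-0.20) − (1.00)(-0.25) = 0.3000
  C_21 = −[(-0.30)(0.65) − (0.00)(-0.20)] = 0.1950
  C_22 = (0.75)(0.65) − (0.00)(-0.25) = 0.4875
  C_23 = −[(0.75)(-0.20) − (-0.30)(-0.25)] = 0.2250
  C_31 = (-0.30)(-0.35) − (0.00)(1.00) = 0.1050
  C_32 = −[(0.75)(-0.35) − (0.00)(-0.25)] = 0.2625
  C_33 = (0.75)(1.00) − (-0.30)(-0.25) = 0.6750
det(I−A) = Σ_j (I−A)_1j·C_1j = (0.75)(0.5800) + (-0.30)(0.2500) + (0.00)(0.3000) = 0.3600
adj(I−A) = Cᵀ =
  [ 0.5800   0.1950   0.1050]
  [ 0.2500   0.4875   0.2625]
  [ 0.3000   0.2250   0.6750]
(I − A)⁻¹ = adj(I−A) / det(I−A) ≈
  [   1.61111     0.54167     0.29167]
  [   0.69444     1.35417     0.72917]
  [   0.83333     0.62500     1.87500]
The output multiplier for sector j is the column-j sum of the Leontief inverse (I − A)⁻¹ = adj(I−A) / det(I−A).
Column 2 of adj(I−A): (0.1950, 0.4875, 0.2250); det(I−A) = 0.3600.
m_2 = (0.1950 + 0.4875 + 0.2250) / 0.3600 = 0.9075 / 0.3600 ≈ 2.5208.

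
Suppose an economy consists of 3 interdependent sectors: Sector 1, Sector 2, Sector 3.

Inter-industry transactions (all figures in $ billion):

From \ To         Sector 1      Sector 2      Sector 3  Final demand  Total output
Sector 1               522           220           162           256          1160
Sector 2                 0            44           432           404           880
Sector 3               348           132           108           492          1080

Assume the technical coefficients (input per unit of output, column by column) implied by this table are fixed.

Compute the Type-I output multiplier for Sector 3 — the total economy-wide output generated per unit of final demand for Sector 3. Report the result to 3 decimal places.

m_3 = 2.702

Technical coefficients a_ij = z_ij / X_j:
  a_11 = 522/1160 = 0.45, a_21 = 0/1160 = 0.00, a_31 = 348/1160 = 0.30
  a_12 = 220/880 = 0.25, a_22 = 44/880 = 0.05, a_32 = 132/880 = 0.15
  a_13 = 162/1080 = 0.15, a_23 = 432/1080 = 0.40, a_33 = 108/1080 = 0.10
I − A =
  [   0.55    -0.25    -0.15]
  [   0.00     0.95    -0.40]
  [  -0.30    -0.15     0.90]
Cofactors of I−A, C_ij = (−1)^(i+j)·(minor ij) (rows/columns in the sector order above):
  C_11 = (0.95)(0.90) − (-0.40)(-0.15) = 0.7950
  C_12 = −[(0.00)(0.90) − (-0.40)(-0.30)] = 0.1200
  C_13 = (0.00)(-0.15) − (0.95)(-0.30) = 0.2850
  C_21 = −[(-0.25)(0.90) − (-0.15)(-0.15)] = 0.2475
  C_22 = (0.55)(0.90) − (-0.15)(-0.30) = 0.4500
  C_23 = −[(0.55)(-0.15) − (-0.25)(-0.30)] = 0.1575
  C_31 = (-0.25)(-0.40) − (-0.15)(0.95) = 0.2425
  C_32 = −[(0.55)(-0.40) − (-0.15)(0.00)] = 0.2200
  C_33 = (0.55)(0.95) − (-0.25)(0.00) = 0.5225
det(I−A) = Σ_j (I−A)_1j·C_1j = (0.55)(0.7950) + (-0.25)(0.1200) + (-0.15)(0.2850) = 0.3645
adj(I−A) = Cᵀ =
  [ 0.7950   0.2475   0.2425]
  [ 0.1200   0.4500   0.2200]
  [ 0.2850   0.1575   0.5225]
(I − A)⁻¹ = adj(I−A) / det(I−A) ≈
  [   2.1811     0.6790     0.6653]
  [   0.3292     1.2346     0.6036]
  [   0.7819     0.4321     1.4335]
The output multiplier for sector j is the column-j sum of the Leontief inverse (I − A)⁻¹ = adj(I−A) / det(I−A).
Column 3 of adj(I−A): (0.2425, 0.2200, 0.5225); det(I−A) = 0.3645.
m_3 = (0.2425 + 0.2200 + 0.5225) / 0.3645 = 0.985 / 0.3645 ≈ 2.702.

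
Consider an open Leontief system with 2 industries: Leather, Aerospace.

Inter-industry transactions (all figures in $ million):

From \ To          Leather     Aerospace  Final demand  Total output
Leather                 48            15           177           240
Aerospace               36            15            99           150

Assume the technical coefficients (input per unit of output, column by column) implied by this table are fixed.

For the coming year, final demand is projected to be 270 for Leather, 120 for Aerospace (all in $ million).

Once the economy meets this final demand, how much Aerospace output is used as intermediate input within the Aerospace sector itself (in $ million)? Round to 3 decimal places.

z_AA = 19.362

Technical coefficients a_ij = z_ij / X_j:
  a_LL = 48/240 = 0.20, a_AL = 36/240 = 0.15
  a_LA = 15/150 = 0.10, a_AA = 15/150 = 0.10
I − A =
  [   0.80    -0.10]
  [  -0.15     0.90]
det(I−A) = (0.80)(0.90) − (-0.10)(-0.15) = 0.7050
adj(I−A) = [[0.90, 0.10], [0.15, 0.80]]
(I − A)⁻¹ = adj(I−A) / det(I−A) ≈
  [   1.2766     0.1418]
  [   0.2128     1.1348]
First solve x = (I − A)⁻¹ d = adj(I−A)·d / det(I−A); in particular x_A = (0.15·270 + 0.80·120) / 0.7050 = 136.50 / 0.7050 ≈ 193.61702.
Intermediate flow from A to A: z_AA = a_AA · x_A = 0.10 × 136.50 / 0.7050 = 13.65 / 0.7050 ≈ 19.362.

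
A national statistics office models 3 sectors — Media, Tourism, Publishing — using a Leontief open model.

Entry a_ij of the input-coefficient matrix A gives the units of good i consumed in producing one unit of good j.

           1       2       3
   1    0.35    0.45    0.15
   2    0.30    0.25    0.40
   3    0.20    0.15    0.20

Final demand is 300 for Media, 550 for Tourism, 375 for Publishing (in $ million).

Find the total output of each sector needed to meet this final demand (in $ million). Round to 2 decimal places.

x_1 = 2712.03, x_2 = 2699.72, x_3 = 1652.95

I − A =
  [   0.65    -0.45    -0.15]
  [  -0.30     0.75    -0.40]
  [  -0.20    -0.15     0.80]
Cofactors of I−A, C_ij = (−1)^(i+j)·(minor ij) (rows/columns in the sector order above):
  C_11 = (0.75)(0.80) − (-0.40)(-0.15) = 0.5400
  C_12 = −[(-0.30)(0.80) − (-0.40)(-0.20)] = 0.3200
  C_13 = (-0.30)(-0.15) − (0.75)(-0.20) = 0.1950
  C_21 = −[(-0.45)(0.80) − (-0.15)(-0.15)] = 0.3825
  C_22 = (0.65)(0.80) − (-0.15)(-0.20) = 0.4900
  C_23 = −[(0.65)(-0.15) − (-0.45)(-0.20)] = 0.1875
  C_31 = (-0.45)(-0.40) − (-0.15)(0.75) = 0.2925
  C_32 = −[(0.65)(-0.40) − (-0.15)(-0.30)] = 0.3050
  C_33 = (0.65)(0.75) − (-0.45)(-0.30) = 0.3525
det(I−A) = Σ_j (I−A)_1j·C_1j = (0.65)(0.5400) + (-0.45)(0.3200) + (-0.15)(0.1950) = 0.17775
adj(I−A) = Cᵀ =
  [ 0.5400   0.3825   0.2925]
  [ 0.3200   0.4900   0.3050]
  [ 0.1950   0.1875   0.3525]
(I − A)⁻¹ = adj(I−A) / det(I−A) ≈
  [   3.0380     2.1519     1.6456]
  [   1.8003     2.7567     1.7159]
  [   1.0970     1.0549     1.9831]
x = (I − A)⁻¹ d = adj(I−A)·d / det(I−A), with det(I−A) = 0.17775:
  x_1 = (0.5400·300 + 0.3825·550 + 0.2925·375) / 0.17775 = 482.0625 / 0.17775 ≈ 2712.03
  x_2 = (0.3200·300 + 0.4900·550 + 0.3050·375) / 0.17775 = 479.875 / 0.17775 ≈ 2699.72
  x_3 = (0.1950·300 + 0.1875·550 + 0.3525·375) / 0.17775 = 293.8125 / 0.17775 ≈ 1652.95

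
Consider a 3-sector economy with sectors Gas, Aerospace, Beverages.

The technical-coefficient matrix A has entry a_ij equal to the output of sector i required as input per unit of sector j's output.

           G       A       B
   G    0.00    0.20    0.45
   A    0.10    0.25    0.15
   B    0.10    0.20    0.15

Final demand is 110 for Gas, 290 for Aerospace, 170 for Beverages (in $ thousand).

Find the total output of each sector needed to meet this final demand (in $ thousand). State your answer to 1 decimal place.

I − A =
  [   1.00    -0.20    -0.45]
  [  -0.10     0.75    -0.15]
  [  -0.10    -0.20     0.85]
Cofactors of I−A, C_ij = (−1)^(i+j)·(minor ij) (rows/columns in the sector order above):
  C_11 = (0.75)(0.85) − (-0.15)(-0.20) = 0.6075
  C_12 = −[(-0.10)(0.85) − (-0.15)(-0.10)] = 0.1000
  C_13 = (-0.10)(-0.20) − (0.75)(-0.10) = 0.0950
  C_21 = −[(-0.20)(0.85) − (-0.45)(-0.20)] = 0.2600
  C_22 = (1.00)(0.85) − (-0.45)(-0.10) = 0.8050
  C_23 = −[(1.00)(-0.20) − (-0.20)(-0.10)] = 0.2200
  C_31 = (-0.20)(-0.15) − (-0.45)(0.75) = 0.3675
  C_32 = −[(1.00)(-0.15) − (-0.45)(-0.10)] = 0.1950
  C_33 = (1.00)(0.75) − (-0.20)(-0.10) = 0.7300
det(I−A) = Σ_j (I−A)_1j·C_1j = (1.00)(0.6075) + (-0.20)(0.1000) + (-0.45)(0.0950) = 0.54475
adj(I−A) = Cᵀ =
  [ 0.6075   0.2600   0.3675]
  [ 0.1000   0.8050   0.1950]
  [ 0.0950   0.2200   0.7300]
(I − A)⁻¹ = adj(I−A) / det(I−A) ≈
  [   1.1152     0.4773     0.6746]
  [   0.1836     1.4777     0.3580]
  [   0.1744     0.4039     1.3401]
x = (I − A)⁻¹ d = adj(I−A)·d / det(I−A), with det(I−A) = 0.54475:
  x_G = (0.6075·110 + 0.2600·290 + 0.3675·170) / 0.54475 = 204.70 / 0.54475 ≈ 375.8
  x_A = (0.1000·110 + 0.8050·290 + 0.1950·170) / 0.54475 = 277.60 / 0.54475 ≈ 509.6
  x_B = (0.0950·110 + 0.2200·290 + 0.7300·170) / 0.54475 = 198.35 / 0.54475 ≈ 364.1

x_G = 375.8, x_A = 509.6, x_B = 364.1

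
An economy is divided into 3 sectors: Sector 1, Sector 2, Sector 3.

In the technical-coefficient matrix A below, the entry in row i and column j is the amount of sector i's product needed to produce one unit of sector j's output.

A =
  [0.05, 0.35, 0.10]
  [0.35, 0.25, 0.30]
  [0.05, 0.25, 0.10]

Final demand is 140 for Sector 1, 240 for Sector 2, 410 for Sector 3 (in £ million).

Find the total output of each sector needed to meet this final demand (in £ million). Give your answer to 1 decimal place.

x_1 = 541.6, x_2 = 862.9, x_3 = 725.3

I − A =
  [   0.95    -0.35    -0.10]
  [  -0.35     0.75    -0.30]
  [  -0.05    -0.25     0.90]
Cofactors of I−A, C_ij = (−1)^(i+j)·(minor ij) (rows/columns in the sector order above):
  C_11 = (0.75)(0.90) − (-0.30)(-0.25) = 0.6000
  C_12 = −[(-0.35)(0.90) − (-0.30)(-0.05)] = 0.3300
  C_13 = (-0.35)(-0.25) − (0.75)(-0.05) = 0.1250
  C_21 = −[(-0.35)(0.90) − (-0.10)(-0.25)] = 0.3400
  C_22 = (0.95)(0.90) − (-0.10)(-0.05) = 0.8500
  C_23 = −[(0.95)(-0.25) − (-0.35)(-0.05)] = 0.2550
  C_31 = (-0.35)(-0.30) − (-0.10)(0.75) = 0.1800
  C_32 = −[(0.95)(-0.30) − (-0.10)(-0.35)] = 0.3200
  C_33 = (0.95)(0.75) − (-0.35)(-0.35) = 0.5900
det(I−A) = Σ_j (I−A)_1j·C_1j = (0.95)(0.6000) + (-0.35)(0.3300) + (-0.10)(0.1250) = 0.4420
adj(I−A) = Cᵀ =
  [ 0.6000   0.3400   0.1800]
  [ 0.3300   0.8500   0.3200]
  [ 0.1250   0.2550   0.5900]
(I − A)⁻¹ = adj(I−A) / det(I−A) ≈
  [   1.3575     0.7692     0.4072]
  [   0.7466     1.9231     0.7240]
  [   0.2828     0.5769     1.3348]
x = (I − A)⁻¹ d = adj(I−A)·d / det(I−A), with det(I−A) = 0.4420:
  x_1 = (0.6000·140 + 0.3400·240 + 0.1800·410) / 0.4420 = 239.40 / 0.4420 ≈ 541.6
  x_2 = (0.3300·140 + 0.8500·240 + 0.3200·410) / 0.4420 = 381.40 / 0.4420 ≈ 862.9
  x_3 = (0.1250·140 + 0.2550·240 + 0.5900·410) / 0.4420 = 320.60 / 0.4420 ≈ 725.3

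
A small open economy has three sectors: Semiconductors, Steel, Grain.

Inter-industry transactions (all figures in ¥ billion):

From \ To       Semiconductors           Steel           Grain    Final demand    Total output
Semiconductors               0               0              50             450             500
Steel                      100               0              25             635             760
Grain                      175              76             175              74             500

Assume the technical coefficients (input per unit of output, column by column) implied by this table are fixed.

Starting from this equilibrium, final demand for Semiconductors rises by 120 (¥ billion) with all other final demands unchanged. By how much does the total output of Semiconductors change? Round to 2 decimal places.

Technical coefficients a_ij = z_ij / X_j:
  a_11 = 0/500 = 0.00, a_21 = 100/500 = 0.20, a_31 = 175/500 = 0.35
  a_12 = 0/760 = 0.00, a_22 = 0/760 = 0.00, a_32 = 76/760 = 0.10
  a_13 = 50/500 = 0.10, a_23 = 25/500 = 0.05, a_33 = 175/500 = 0.35
I − A =
  [   1.00     0.00    -0.10]
  [  -0.20     1.00    -0.05]
  [  -0.35    -0.10     0.65]
Cofactors of I−A, C_ij = (−1)^(i+j)·(minor ij) (rows/columns in the sector order above):
  C_11 = (1.00)(0.65) − (-0.05)(-0.10) = 0.6450
  C_12 = −[(-0.20)(0.65) − (-0.05)(-0.35)] = 0.1475
  C_13 = (-0.20)(-0.10) − (1.00)(-0.35) = 0.3700
  C_21 = −[(0.00)(0.65) − (-0.10)(-0.10)] = 0.0100
  C_22 = (1.00)(0.65) − (-0.10)(-0.35) = 0.6150
  C_23 = −[(1.00)(-0.10) − (0.00)(-0.35)] = 0.1000
  C_31 = (0.00)(-0.05) − (-0.10)(1.00) = 0.1000
  C_32 = −[(1.00)(-0.05) − (-0.10)(-0.20)] = 0.0700
  C_33 = (1.00)(1.00) − (0.00)(-0.20) = 1.0000
det(I−A) = Σ_j (I−A)_1j·C_1j = (1.00)(0.6450) + (0.00)(0.1475) + (-0.10)(0.3700) = 0.6080
adj(I−A) = Cᵀ =
  [ 0.6450   0.0100   0.1000]
  [ 0.1475   0.6150   0.0700]
  [ 0.3700   0.1000   1.0000]
(I − A)⁻¹ = adj(I−A) / det(I−A) ≈
  [   1.0609     0.0164     0.1645]
  [   0.2426     1.0115     0.1151]
  [   0.6086     0.1645     1.6447]
Δx = (I − A)⁻¹ Δd with Δd having +120 in the Semiconductors component and 0 elsewhere.
So Δx_1 = L_11 · (+120), where L_11 = adj(I−A)_11 / det(I−A) = 0.6450 / 0.6080.
Δx_1 = 0.6450 × (+120) / 0.6080 = 77.40 / 0.6080 ≈ 127.30.

Δx_1 = 127.30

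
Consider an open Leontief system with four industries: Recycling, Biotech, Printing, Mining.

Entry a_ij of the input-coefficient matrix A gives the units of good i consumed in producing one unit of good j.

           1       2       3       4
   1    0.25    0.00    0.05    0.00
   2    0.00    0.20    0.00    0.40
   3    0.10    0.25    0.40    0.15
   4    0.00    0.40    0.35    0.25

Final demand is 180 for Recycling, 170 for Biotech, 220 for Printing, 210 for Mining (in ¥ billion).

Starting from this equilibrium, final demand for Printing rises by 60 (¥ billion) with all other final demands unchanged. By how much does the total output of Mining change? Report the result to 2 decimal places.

I − A =
  [   0.75     0.00    -0.05     0.00]
  [   0.00     0.80     0.00    -0.40]
  [  -0.10    -0.25     0.60    -0.15]
  [   0.00    -0.40    -0.35     0.75]
Compute the cofactors C_ij = (−1)^(i+j)·(3×3 minor ij) of I−A; the adjugate is their transpose:
adj(I−A) = Cᵀ =
  [ 0.187000   0.012375   0.022000   0.011000]
  [ 0.014000   0.294375   0.105000   0.178000]
  [ 0.044000   0.185625   0.330000   0.165000]
  [ 0.028000   0.243625   0.210000   0.356000]
det(I−A) = Σ_j (I−A)_1j·C_1j = (0.75)(0.187000) + (0.00)(0.014000) + (-0.05)(0.044000) + (0.00)(0.028000) = 0.13805
(I − A)⁻¹ = adj(I−A) / det(I−A) ≈
  [   1.3546     0.0896     0.1594     0.0797]
  [   0.1014     2.1324     0.7606     1.2894]
  [   0.3187     1.3446     2.3904     1.1952]
  [   0.2028     1.7648     1.5212     2.5788]
Δx = (I − A)⁻¹ Δd with Δd having +60 in the Printing component and 0 elsewhere.
So Δx_4 = L_43 · (+60), where L_43 = adj(I−A)_43 / det(I−A) = 0.210000 / 0.13805.
Δx_4 = 0.210000 × (+60) / 0.13805 = 12.60 / 0.13805 ≈ 91.27.

Δx_4 = 91.27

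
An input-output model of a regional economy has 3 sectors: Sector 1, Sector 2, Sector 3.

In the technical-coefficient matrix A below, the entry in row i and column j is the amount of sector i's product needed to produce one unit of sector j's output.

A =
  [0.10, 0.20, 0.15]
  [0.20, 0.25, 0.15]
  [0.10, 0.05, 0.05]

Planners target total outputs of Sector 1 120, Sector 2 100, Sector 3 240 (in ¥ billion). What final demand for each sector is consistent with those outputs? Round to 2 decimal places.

d_1 = 52.00, d_2 = 15.00, d_3 = 211.00

I − A =
  [   0.90    -0.20    -0.15]
  [  -0.20     0.75    -0.15]
  [  -0.10    -0.05     0.95]
d = (I − A) x:
  d_1 = (+0.90)·120 + (-0.20)·100 + (-0.15)·240 = 52.00
  d_2 = (-0.20)·120 + (+0.75)·100 + (-0.15)·240 = 15.00
  d_3 = (-0.10)·120 + (-0.05)·100 + (+0.95)·240 = 211.00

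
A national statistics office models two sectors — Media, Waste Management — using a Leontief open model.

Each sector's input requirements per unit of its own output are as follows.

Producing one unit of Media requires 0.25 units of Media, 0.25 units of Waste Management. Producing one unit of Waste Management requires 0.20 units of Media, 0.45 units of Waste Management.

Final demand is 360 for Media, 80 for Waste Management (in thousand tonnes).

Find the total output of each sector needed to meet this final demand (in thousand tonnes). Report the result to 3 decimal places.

x_M = 590.345, x_W = 413.793

I − A =
  [   0.75    -0.20]
  [  -0.25     0.55]
det(I−A) = (0.75)(0.55) − (-0.20)(-0.25) = 0.3625
adj(I−A) = [[0.55, 0.20], [0.25, 0.75]]
(I − A)⁻¹ = adj(I−A) / det(I−A) ≈
  [   1.5172     0.5517]
  [   0.6897     2.0690]
x = (I − A)⁻¹ d = adj(I−A)·d / det(I−A), with det(I−A) = 0.3625:
  x_M = (0.55·360 + 0.20·80) / 0.3625 = 214.00 / 0.3625 ≈ 590.345
  x_W = (0.25·360 + 0.75·80) / 0.3625 = 150.00 / 0.3625 ≈ 413.793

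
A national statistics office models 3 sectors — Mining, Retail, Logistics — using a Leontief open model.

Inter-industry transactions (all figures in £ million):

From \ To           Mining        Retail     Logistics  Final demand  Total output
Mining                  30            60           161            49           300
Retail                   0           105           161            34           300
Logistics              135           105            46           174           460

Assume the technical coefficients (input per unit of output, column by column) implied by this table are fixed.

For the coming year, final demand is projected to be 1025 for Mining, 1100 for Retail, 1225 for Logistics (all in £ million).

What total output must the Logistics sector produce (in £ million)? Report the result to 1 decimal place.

Technical coefficients a_ij = z_ij / X_j:
  a_MM = 30/300 = 0.10, a_RM = 0/300 = 0.00, a_LM = 135/300 = 0.45
  a_MR = 60/300 = 0.20, a_RR = 105/300 = 0.35, a_LR = 105/300 = 0.35
  a_ML = 161/460 = 0.35, a_RL = 161/460 = 0.35, a_LL = 46/460 = 0.10
I − A =
  [   0.90    -0.20    -0.35]
  [   0.00     0.65    -0.35]
  [  -0.45    -0.35     0.90]
Cofactors of I−A, C_ij = (−1)^(i+j)·(minor ij) (rows/columns in the sector order above):
  C_11 = (0.65)(0.90) − (-0.35)(-0.35) = 0.4625
  C_12 = −[(0.00)(0.90) − (-0.35)(-0.45)] = 0.1575
  C_13 = (0.00)(-0.35) − (0.65)(-0.45) = 0.2925
  C_21 = −[(-0.20)(0.90) − (-0.35)(-0.35)] = 0.3025
  C_22 = (0.90)(0.90) − (-0.35)(-0.45) = 0.6525
  C_23 = −[(0.90)(-0.35) − (-0.20)(-0.45)] = 0.4050
  C_31 = (-0.20)(-0.35) − (-0.35)(0.65) = 0.2975
  C_32 = −[(0.90)(-0.35) − (-0.35)(0.00)] = 0.3150
  C_33 = (0.90)(0.65) − (-0.20)(0.00) = 0.5850
det(I−A) = Σ_j (I−A)_1j·C_1j = (0.90)(0.4625) + (-0.20)(0.1575) + (-0.35)(0.2925) = 0.282375
adj(I−A) = Cᵀ =
  [ 0.4625   0.3025   0.2975]
  [ 0.1575   0.6525   0.3150]
  [ 0.2925   0.4050   0.5850]
(I − A)⁻¹ = adj(I−A) / det(I−A) ≈
  [   1.6379     1.0713     1.0536]
  [   0.5578     2.3108     1.1155]
  [   1.0359     1.4343     2.0717]
x = (I − A)⁻¹ d = adj(I−A)·d / det(I−A), with det(I−A) = 0.282375:
  x_M = (0.4625·1025 + 0.3025·1100 + 0.2975·1225) / 0.282375 = 1171.25 / 0.282375 ≈ 4147.9
  x_R = (0.1575·1025 + 0.6525·1100 + 0.3150·1225) / 0.282375 = 1265.0625 / 0.282375 ≈ 4480.1
  x_L = (0.2925·1025 + 0.4050·1100 + 0.5850·1225) / 0.282375 = 1461.9375 / 0.282375 ≈ 5177.3

x_L = 5177.3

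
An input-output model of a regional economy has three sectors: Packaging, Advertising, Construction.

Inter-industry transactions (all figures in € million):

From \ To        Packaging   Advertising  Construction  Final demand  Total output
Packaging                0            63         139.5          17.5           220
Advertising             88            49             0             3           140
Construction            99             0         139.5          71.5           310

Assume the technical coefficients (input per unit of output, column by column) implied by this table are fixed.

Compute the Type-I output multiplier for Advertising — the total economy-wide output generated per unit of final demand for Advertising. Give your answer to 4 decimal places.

m_A = 6.2857

Technical coefficients a_ij = z_ij / X_j:
  a_PP = 0/220 = 0.00, a_AP = 88/220 = 0.40, a_CP = 99/220 = 0.45
  a_PA = 63/140 = 0.45, a_AA = 49/140 = 0.35, a_CA = 0/140 = 0.00
  a_PC = 139.5/310 = 0.45, a_AC = 0/310 = 0.00, a_CC = 139.5/310 = 0.45
I − A =
  [   1.00    -0.45    -0.45]
  [  -0.40     0.65     0.00]
  [  -0.45     0.00     0.55]
Cofactors of I−A, C_ij = (−1)^(i+j)·(minor ij) (rows/columns in the sector order above):
  C_11 = (0.65)(0.55) − (0.00)(0.00) = 0.3575
  C_12 = −[(-0.40)(0.55) − (0.00)(-0.45)] = 0.2200
  C_13 = (-0.40)(0.00) − (0.65)(-0.45) = 0.2925
  C_21 = −[(-0.45)(0.55) − (-0.45)(0.00)] = 0.2475
  C_22 = (1.00)(0.55) − (-0.45)(-0.45) = 0.3475
  C_23 = −[(1.00)(0.00) − (-0.45)(-0.45)] = 0.2025
  C_31 = (-0.45)(0.00) − (-0.45)(0.65) = 0.2925
  C_32 = −[(1.00)(0.00) − (-0.45)(-0.40)] = 0.1800
  C_33 = (1.00)(0.65) − (-0.45)(-0.40) = 0.4700
det(I−A) = Σ_j (I−A)_1j·C_1j = (1.00)(0.3575) + (-0.45)(0.2200) + (-0.45)(0.2925) = 0.126875
adj(I−A) = Cᵀ =
  [ 0.3575   0.2475   0.2925]
  [ 0.2200   0.3475   0.1800]
  [ 0.2925   0.2025   0.4700]
(I − A)⁻¹ = adj(I−A) / det(I−A) ≈
  [   2.81773     1.95074     2.30542]
  [   1.73399     2.73892     1.41872]
  [   2.30542     1.59606     3.70443]
The output multiplier for sector j is the column-j sum of the Leontief inverse (I − A)⁻¹ = adj(I−A) / det(I−A).
Column A of adj(I−A): (0.2475, 0.3475, 0.2025); det(I−A) = 0.126875.
m_A = (0.2475 + 0.3475 + 0.2025) / 0.126875 = 0.7975 / 0.126875 ≈ 6.2857.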